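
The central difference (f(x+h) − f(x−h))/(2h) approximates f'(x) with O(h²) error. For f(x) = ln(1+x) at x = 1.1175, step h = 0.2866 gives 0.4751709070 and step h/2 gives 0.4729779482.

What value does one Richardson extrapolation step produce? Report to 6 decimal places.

0.472247

With r = 2 the leading error scales as h^2, so the weight is 2^2 = 4.
4×0.4729779482 = 1.8919117928; subtract 0.4751709070 → 1.4167408858
R = 1.4167408858/3 = 0.4722469619
Correction |R − A(h/2)| = 7.310e-04; gap |A(h/2) − A(h)| = 2.193e-03.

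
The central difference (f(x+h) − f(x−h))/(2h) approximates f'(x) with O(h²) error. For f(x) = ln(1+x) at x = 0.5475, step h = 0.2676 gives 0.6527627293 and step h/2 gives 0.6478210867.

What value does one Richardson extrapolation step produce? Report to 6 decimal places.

0.646174

The method has order 2: 2^2 = 4.
Top: 4(0.6478210867) − (0.6527627293) = 1.9385216175
Divide by 2^2 − 1 = 3.
So the Richardson estimate is 0.6461738725.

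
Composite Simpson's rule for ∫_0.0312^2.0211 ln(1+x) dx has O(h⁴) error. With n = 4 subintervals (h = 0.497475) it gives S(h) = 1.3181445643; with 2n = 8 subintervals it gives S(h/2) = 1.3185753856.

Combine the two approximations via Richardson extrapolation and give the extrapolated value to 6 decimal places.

1.318604

The method has order 4: 2^4 = 16.
Top: 16(1.3185753856) − (1.3181445643) = 19.7790616053
(16×1.3185753856 − 1.3181445643)/(16 − 1) = 1.3186041070
Gap between inputs: 4.308e-04; correction applied: +0.0000287214.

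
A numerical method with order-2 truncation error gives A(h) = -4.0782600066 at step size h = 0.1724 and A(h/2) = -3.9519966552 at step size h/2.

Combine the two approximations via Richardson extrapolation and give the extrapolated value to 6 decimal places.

-3.909909

Leading term ∝ h^2; use weight 4 = 2^2.
4×(-3.9519966552) = -15.8079866208; subtract (-4.0782600066) → -11.7297266142
R = (-11.7297266142)/3 = -3.9099088714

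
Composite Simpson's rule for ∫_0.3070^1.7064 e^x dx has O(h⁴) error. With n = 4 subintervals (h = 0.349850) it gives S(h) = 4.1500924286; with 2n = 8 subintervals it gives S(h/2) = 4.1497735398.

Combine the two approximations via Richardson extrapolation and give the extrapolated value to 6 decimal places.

r = 4, so 2^r = 16.
Difference of the inputs: 4.1497735398 − 4.1500924286 = -0.0003188888
Divide by 2^4 − 1 = 15: (-0.0003188888)/15 = -0.0000212593
R = 4.1497735398 − 0.0000212593 = 4.1497522805

4.149752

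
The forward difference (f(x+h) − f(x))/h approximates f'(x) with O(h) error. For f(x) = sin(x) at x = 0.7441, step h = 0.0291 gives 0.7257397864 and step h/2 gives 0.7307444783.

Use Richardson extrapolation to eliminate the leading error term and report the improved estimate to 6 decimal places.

0.735749

Order 1 gives 2^r = 2 and 2^r − 1 = 1.
2×0.7307444783 = 1.4614889566; subtract 0.7257397864 → 0.7357491702
Divide by 2^1 − 1 = 1.
0.7357491702 ÷ 1 = 0.7357491702
Correction |R − A(h/2)| = 5.005e-03; gap |A(h/2) − A(h)| = 5.005e-03.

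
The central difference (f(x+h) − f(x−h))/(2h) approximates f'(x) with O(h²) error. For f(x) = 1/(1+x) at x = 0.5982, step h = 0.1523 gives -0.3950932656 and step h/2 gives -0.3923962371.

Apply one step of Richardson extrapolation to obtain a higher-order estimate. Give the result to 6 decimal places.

-0.391497

Leading term ∝ h^2; use weight 4 = 2^2.
Weighted: (-1.5695849484) − (-0.3950932656) = -1.1744916828
(-1.1744916828) ÷ 3 = -0.3914972276
Shift from A(h/2): +0.0008990095.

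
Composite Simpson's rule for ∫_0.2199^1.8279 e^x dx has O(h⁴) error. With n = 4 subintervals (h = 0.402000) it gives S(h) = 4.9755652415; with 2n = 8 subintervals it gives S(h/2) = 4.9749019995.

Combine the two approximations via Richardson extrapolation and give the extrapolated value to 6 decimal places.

Error is O(h^4); halving h shrinks it by 2^4 = 16.
16·4.9749019995 = 79.5984319920; subtract 4.9755652415 → 74.6228667505
Divide by 2^4 − 1 = 15.
(16·4.9749019995 − 4.9755652415)/(16 − 1) = 4.9748577834

4.974858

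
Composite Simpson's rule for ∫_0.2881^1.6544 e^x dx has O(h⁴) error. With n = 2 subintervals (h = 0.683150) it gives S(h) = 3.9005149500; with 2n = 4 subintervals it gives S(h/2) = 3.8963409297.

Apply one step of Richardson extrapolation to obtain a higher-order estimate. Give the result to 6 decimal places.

Error is O(h^4); halving h shrinks it by 2^4 = 16.
16·3.8963409297 − 3.9005149500 = 58.4409399252
(16·3.8963409297 − 3.9005149500)/(16 − 1) = 3.8960626617
Shift from A(h/2): −0.0002782680.

3.896063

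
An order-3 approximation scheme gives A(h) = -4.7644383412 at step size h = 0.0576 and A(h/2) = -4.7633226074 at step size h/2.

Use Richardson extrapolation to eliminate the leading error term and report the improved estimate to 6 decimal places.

-4.763163

Leading term ∝ h^3; use weight 8 = 2^3.
Weighted: (-38.1065808592) − (-4.7644383412) = -33.3421425180
(-33.3421425180) ÷ 7 = -4.7631632169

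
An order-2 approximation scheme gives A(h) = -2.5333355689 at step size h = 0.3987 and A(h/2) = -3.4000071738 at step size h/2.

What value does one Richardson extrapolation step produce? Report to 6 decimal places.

-3.688898

Order 2 gives 2^r = 4 and 2^r − 1 = 3.
4·(-3.4000071738) − (-2.5333355689) = -11.0666931263
Extrapolated: (-11.0666931263) / 3 = -3.6888977088
Correction |R − A(h/2)| = 2.889e-01; gap |A(h/2) − A(h)| = 8.667e-01.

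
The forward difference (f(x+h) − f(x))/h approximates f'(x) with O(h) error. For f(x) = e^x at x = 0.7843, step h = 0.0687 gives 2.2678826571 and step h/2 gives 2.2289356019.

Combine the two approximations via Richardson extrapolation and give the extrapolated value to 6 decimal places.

With r = 1 the leading error scales as h^1, so the weight is 2^1 = 2.
2*2.2289356019 = 4.4578712038; 4.4578712038 − 2.2678826571 = 2.1899885467
2.1899885467 ÷ 1 = 2.1899885467
Shift from A(h/2): −0.0389470552.

2.189989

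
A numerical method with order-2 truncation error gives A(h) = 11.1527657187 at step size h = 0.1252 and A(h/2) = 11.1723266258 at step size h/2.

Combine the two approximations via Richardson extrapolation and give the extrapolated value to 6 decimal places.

11.178847

With r = 2 the leading error scales as h^2, so the weight is 2^2 = 4.
4·11.1723266258 − 11.1527657187 = 33.5365407845
33.5365407845 ÷ 3 = 11.1788469282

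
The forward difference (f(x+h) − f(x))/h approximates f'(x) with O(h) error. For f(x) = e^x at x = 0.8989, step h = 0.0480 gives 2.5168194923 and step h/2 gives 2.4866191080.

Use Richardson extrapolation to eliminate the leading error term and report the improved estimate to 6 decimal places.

2.456419

Error is O(h^1); halving h shrinks it by 2^1 = 2.
Numerator 2*A(h/2) − A(h) = 2*2.4866191080 − 2.5168194923 = 2.4564187237
Denominator 2 − 1 = 1.
R = 2.4564187237/1 = 2.4564187237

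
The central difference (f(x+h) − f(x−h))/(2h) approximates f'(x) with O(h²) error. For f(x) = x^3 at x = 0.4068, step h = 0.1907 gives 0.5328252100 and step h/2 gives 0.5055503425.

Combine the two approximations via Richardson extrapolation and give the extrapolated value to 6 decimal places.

Order 2 gives 2^r = 4 and 2^r − 1 = 3.
4*0.5055503425 = 2.0222013700; subtract 0.5328252100 → 1.4893761600
(4*0.5055503425 − 0.5328252100)/(4 − 1) = 0.4964587200

0.496459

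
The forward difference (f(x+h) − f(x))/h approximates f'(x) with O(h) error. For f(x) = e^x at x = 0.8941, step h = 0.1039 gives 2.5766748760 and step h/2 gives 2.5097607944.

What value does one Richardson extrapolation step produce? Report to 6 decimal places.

2.442847

The method has order 1: 2^1 = 2.
Numerator 2×A(h/2) − A(h) = 2×2.5097607944 − 2.5766748760 = 2.4428467128
2.4428467128 ÷ 1 = 2.4428467128
Shift from A(h/2): −0.0669140816.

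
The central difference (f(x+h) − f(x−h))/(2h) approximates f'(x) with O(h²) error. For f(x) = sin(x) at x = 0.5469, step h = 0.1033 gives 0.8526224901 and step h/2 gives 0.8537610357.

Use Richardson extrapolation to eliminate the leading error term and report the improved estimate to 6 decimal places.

0.854141

Leading term ∝ h^2; use weight 4 = 2^2.
Top: 4(0.8537610357) − (0.8526224901) = 2.5624216527
R = 2.5624216527/3 = 0.8541405509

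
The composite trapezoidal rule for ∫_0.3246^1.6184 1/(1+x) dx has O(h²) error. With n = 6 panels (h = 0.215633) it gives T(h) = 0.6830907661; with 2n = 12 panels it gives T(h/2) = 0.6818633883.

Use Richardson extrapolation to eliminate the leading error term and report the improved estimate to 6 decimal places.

r = 2: numerator weight 4, denominator 3.
4·0.6818633883 = 2.7274535532; 2.7274535532 − 0.6830907661 = 2.0443627871
Divide by 2^2 − 1 = 3.
2.0443627871 ÷ 3 = 0.6814542624
Correction |R − A(h/2)| = 4.091e-04; gap |A(h/2) − A(h)| = 1.227e-03.

0.681454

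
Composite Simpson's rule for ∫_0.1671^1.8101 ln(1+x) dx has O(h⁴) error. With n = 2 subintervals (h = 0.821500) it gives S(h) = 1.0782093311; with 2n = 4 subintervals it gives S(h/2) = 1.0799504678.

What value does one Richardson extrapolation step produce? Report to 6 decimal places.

With r = 4 the leading error scales as h^4, so the weight is 2^4 = 16.
16×1.0799504678 − 1.0782093311 = 16.2009981537
Extrapolated: 16.2009981537 / 15 = 1.0800665436
Gap between inputs: 1.741e-03; correction applied: +0.0001160758.

1.080067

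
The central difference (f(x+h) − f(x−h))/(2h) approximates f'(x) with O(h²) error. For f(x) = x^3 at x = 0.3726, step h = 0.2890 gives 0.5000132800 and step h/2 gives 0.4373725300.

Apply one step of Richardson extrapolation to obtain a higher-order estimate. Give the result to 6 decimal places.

Method order is 2; weight 2^2 = 4.
A(h/2) − A(h) = 0.4373725300 − 0.5000132800 = -0.0626407500
Correction (A(h/2) − A(h))/(4 − 1) = (-0.0626407500)/3 = -0.0208802500
R = A(h/2) + (A(h/2) − A(h))/3 = 0.4373725300 − 0.0208802500 = 0.4164922800
Shift from A(h/2): −0.0208802500.

0.416492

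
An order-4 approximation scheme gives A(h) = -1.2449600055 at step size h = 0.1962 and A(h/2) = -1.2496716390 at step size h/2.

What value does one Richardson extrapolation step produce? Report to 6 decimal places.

r = 4, so 2^r = 16.
Top: 16(-1.2496716390) − (-1.2449600055) = -18.7497862185
Denominator 16 − 1 = 15.
Extrapolated: (-18.7497862185) / 15 = -1.2499857479
Correction |R − A(h/2)| = 3.141e-04; gap |A(h/2) − A(h)| = 4.712e-03.

-1.249986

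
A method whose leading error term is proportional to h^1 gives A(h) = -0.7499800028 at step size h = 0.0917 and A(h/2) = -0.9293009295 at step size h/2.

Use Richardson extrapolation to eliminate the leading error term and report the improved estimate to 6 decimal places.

-1.108622

Order 1 gives 2^r = 2 and 2^r − 1 = 1.
2×(-0.9293009295) = -1.8586018590; subtract (-0.7499800028) → -1.1086218562
(2×(-0.9293009295) − (-0.7499800028))/(2 − 1) = -1.1086218562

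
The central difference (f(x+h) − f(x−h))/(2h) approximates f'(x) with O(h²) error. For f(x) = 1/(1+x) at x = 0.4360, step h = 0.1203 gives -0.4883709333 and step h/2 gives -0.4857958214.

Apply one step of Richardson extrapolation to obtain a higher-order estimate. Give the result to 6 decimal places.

r = 2, so 2^r = 4.
A(h/2) − A(h) = -0.4857958214 − (-0.4883709333) = 0.0025751119
Correction (A(h/2) − A(h))/(4 − 1) = 0.0025751119/3 = 0.0008583706
R = A(h/2) + (A(h/2) − A(h))/3 = -0.4857958214 + 0.0008583706 = -0.4849374508
Shift from A(h/2): +0.0008583706.

-0.484937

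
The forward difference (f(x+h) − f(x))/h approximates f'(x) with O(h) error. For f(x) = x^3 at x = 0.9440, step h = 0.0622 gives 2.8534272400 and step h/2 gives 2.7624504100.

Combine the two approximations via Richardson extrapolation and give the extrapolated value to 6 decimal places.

2.671474

r = 1, so 2^r = 2.
2·2.7624504100 = 5.5249008200; subtract 2.8534272400 → 2.6714735800
Extrapolated: 2.6714735800 / 1 = 2.6714735800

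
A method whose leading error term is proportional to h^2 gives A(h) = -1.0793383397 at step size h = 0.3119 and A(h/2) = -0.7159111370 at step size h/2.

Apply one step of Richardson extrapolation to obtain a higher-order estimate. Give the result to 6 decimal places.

-0.594769

The method has order 2: 2^2 = 4.
4 × (-0.7159111370) = -2.8636445480; (-2.8636445480) − (-1.0793383397) = -1.7843062083
Divide by 2^2 − 1 = 3.
(-1.7843062083) ÷ 3 = -0.5947687361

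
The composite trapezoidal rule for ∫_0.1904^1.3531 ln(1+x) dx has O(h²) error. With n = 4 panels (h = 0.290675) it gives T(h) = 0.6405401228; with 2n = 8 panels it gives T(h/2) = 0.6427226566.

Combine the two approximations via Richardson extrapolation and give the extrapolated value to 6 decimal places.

Error is O(h^2); halving h shrinks it by 2^2 = 4.
A(h/2) − A(h) = 0.6427226566 − 0.6405401228 = 0.0021825338
Correction (A(h/2) − A(h))/(4 − 1) = 0.0021825338/3 = 0.0007275113
R = 0.6427226566 + 0.0007275113 = 0.6434501679

0.643450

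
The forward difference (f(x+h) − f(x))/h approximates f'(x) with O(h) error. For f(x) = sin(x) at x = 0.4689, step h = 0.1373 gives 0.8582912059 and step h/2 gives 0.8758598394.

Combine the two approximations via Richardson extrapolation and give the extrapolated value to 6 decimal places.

0.893428

r = 1: numerator weight 2, denominator 1.
Weighted: 1.7517196788 − 0.8582912059 = 0.8934284729
(2×0.8758598394 − 0.8582912059)/(2 − 1) = 0.8934284729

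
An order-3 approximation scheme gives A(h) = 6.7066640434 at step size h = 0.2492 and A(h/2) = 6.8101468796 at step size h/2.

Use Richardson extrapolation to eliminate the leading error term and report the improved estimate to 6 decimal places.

6.824930

Error is O(h^3); halving h shrinks it by 2^3 = 8.
Difference of the inputs: 6.8101468796 − 6.7066640434 = 0.1034828362
Correction (A(h/2) − A(h))/(8 − 1) = 0.1034828362/7 = 0.0147832623
R = 6.8101468796 + 0.0147832623 = 6.8249301419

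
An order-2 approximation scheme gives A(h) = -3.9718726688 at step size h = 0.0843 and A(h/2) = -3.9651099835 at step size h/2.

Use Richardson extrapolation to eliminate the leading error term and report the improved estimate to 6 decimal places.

-3.962856

Error is O(h^2); halving h shrinks it by 2^2 = 4.
4*(-3.9651099835) = -15.8604399340; subtract (-3.9718726688) → -11.8885672652
Extrapolated: (-11.8885672652) / 3 = -3.9628557551
Correction |R − A(h/2)| = 2.254e-03; gap |A(h/2) − A(h)| = 6.763e-03.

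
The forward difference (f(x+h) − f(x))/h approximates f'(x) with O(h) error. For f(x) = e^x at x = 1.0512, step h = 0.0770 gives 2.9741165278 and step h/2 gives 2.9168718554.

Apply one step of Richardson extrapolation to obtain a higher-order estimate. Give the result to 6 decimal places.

Order 1 gives 2^r = 2 and 2^r − 1 = 1.
Top: 2(2.9168718554) − (2.9741165278) = 2.8596271830
Denominator 2 − 1 = 1.
So the Richardson estimate is 2.8596271830.
Correction |R − A(h/2)| = 5.724e-02; gap |A(h/2) − A(h)| = 5.724e-02.

2.859627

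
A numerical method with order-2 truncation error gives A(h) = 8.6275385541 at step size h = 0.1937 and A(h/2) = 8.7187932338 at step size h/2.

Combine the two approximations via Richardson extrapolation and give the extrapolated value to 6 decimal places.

8.749211

Method order is 2; weight 2^2 = 4.
Weighted: 34.8751729352 − 8.6275385541 = 26.2476343811
R = 26.2476343811/3 = 8.7492114604
Gap between inputs: 9.125e-02; correction applied: +0.0304182266.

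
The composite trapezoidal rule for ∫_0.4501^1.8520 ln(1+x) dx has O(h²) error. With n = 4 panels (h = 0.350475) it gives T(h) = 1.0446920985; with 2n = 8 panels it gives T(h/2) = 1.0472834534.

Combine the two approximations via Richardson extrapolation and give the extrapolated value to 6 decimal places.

1.048147

With r = 2 the leading error scales as h^2, so the weight is 2^2 = 4.
A(h/2) − A(h) = 1.0472834534 − 1.0446920985 = 0.0025913549
Correction (A(h/2) − A(h))/(4 − 1) = 0.0025913549/3 = 0.0008637850
R = 1.0472834534 + 0.0008637850 = 1.0481472384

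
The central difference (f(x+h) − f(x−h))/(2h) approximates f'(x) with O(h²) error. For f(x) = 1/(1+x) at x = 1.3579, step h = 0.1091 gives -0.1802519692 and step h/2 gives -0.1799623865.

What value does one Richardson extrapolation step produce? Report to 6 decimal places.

-0.179866

r = 2, so 2^r = 4.
4×(-0.1799623865) = -0.7198495460; subtract (-0.1802519692) → -0.5395975768
(4×(-0.1799623865) − (-0.1802519692))/(4 − 1) = -0.1798658589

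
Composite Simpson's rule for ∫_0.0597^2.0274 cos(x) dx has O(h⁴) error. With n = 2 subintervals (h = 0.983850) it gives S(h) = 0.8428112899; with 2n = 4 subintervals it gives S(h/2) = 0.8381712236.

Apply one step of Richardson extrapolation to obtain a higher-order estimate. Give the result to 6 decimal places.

0.837862

With r = 4 the leading error scales as h^4, so the weight is 2^4 = 16.
Difference of the inputs: 0.8381712236 − 0.8428112899 = -0.0046400663
Correction (A(h/2) − A(h))/(16 − 1) = (-0.0046400663)/15 = -0.0003093378
R = A(h/2) + (A(h/2) − A(h))/15 = 0.8381712236 − 0.0003093378 = 0.8378618858
Gap between inputs: 4.640e-03; correction applied: −0.0003093378.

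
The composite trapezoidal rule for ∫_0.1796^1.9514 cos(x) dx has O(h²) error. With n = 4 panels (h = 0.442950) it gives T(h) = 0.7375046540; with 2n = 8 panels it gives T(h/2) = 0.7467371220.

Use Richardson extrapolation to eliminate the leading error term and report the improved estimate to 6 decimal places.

Order 2 gives 2^r = 4 and 2^r − 1 = 3.
Difference of the inputs: 0.7467371220 − 0.7375046540 = 0.0092324680
Correction (A(h/2) − A(h))/(4 − 1) = 0.0092324680/3 = 0.0030774893
R = 0.7467371220 + 0.0030774893 = 0.7498146113

0.749815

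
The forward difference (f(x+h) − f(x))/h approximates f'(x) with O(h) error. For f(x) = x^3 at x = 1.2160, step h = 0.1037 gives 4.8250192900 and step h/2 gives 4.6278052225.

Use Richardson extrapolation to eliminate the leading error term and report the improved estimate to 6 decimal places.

With r = 1 the leading error scales as h^1, so the weight is 2^1 = 2.
Top: 2(4.6278052225) − (4.8250192900) = 4.4305911550
Divide by 2^1 − 1 = 1.
So the Richardson estimate is 4.4305911550.

4.430591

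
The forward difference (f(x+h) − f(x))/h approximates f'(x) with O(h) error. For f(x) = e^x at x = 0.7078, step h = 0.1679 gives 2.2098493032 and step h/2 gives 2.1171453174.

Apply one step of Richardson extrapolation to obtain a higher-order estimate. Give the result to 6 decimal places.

2.024441

r = 1: numerator weight 2, denominator 1.
Top: 2(2.1171453174) − (2.2098493032) = 2.0244413316
R = 2.0244413316/1 = 2.0244413316
Shift from A(h/2): −0.0927039858.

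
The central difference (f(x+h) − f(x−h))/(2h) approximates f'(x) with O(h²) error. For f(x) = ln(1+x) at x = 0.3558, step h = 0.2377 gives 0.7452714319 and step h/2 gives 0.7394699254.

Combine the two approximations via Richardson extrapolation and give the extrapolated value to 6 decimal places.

Error is O(h^2); halving h shrinks it by 2^2 = 4.
4×0.7394699254 = 2.9578797016; subtract 0.7452714319 → 2.2126082697
2.2126082697 ÷ 3 = 0.7375360899
Shift from A(h/2): −0.0019338355.

0.737536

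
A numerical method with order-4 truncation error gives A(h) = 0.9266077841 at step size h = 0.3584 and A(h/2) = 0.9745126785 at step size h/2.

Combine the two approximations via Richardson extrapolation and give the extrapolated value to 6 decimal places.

The method has order 4: 2^4 = 16.
16×0.9745126785 = 15.5922028560; subtract 0.9266077841 → 14.6655950719
R = 14.6655950719/15 = 0.9777063381
Correction |R − A(h/2)| = 3.194e-03; gap |A(h/2) − A(h)| = 4.790e-02.

0.977706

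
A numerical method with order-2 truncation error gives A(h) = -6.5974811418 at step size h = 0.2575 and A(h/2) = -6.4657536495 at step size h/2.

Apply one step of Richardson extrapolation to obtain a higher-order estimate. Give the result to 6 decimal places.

-6.421844

With r = 2 the leading error scales as h^2, so the weight is 2^2 = 4.
4 × (-6.4657536495) = -25.8630145980; subtract (-6.5974811418) → -19.2655334562
Divide by 2^2 − 1 = 3.
Extrapolated: (-19.2655334562) / 3 = -6.4218444854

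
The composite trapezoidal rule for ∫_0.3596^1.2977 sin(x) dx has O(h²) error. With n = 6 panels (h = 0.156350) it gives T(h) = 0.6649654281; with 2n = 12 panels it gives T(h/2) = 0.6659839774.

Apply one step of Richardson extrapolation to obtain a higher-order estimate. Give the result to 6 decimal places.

0.666323

Leading term ∝ h^2; use weight 4 = 2^2.
4·0.6659839774 = 2.6639359096; 2.6639359096 − 0.6649654281 = 1.9989704815
Denominator 4 − 1 = 3.
Extrapolated: 1.9989704815 / 3 = 0.6663234938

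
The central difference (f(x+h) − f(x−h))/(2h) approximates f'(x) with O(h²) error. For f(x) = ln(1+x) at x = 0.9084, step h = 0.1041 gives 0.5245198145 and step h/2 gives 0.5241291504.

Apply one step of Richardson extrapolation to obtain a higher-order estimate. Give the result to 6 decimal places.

0.523999

Error is O(h^2); halving h shrinks it by 2^2 = 4.
Top: 4(0.5241291504) − (0.5245198145) = 1.5719967871
Denominator 4 − 1 = 3.
Extrapolated: 1.5719967871 / 3 = 0.5239989290
Gap between inputs: 3.907e-04; correction applied: −0.0001302214.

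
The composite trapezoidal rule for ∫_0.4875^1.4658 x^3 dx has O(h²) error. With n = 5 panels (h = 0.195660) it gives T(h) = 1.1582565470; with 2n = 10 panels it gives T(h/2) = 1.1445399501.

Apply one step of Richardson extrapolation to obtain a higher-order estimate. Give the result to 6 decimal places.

1.139968

The method has order 2: 2^2 = 4.
2^2 × A(h/2) = 4.5781598004; minus A(h) gives 3.4199032534.
Denominator 4 − 1 = 3.
So the Richardson estimate is 1.1399677511.
Correction |R − A(h/2)| = 4.572e-03; gap |A(h/2) − A(h)| = 1.372e-02.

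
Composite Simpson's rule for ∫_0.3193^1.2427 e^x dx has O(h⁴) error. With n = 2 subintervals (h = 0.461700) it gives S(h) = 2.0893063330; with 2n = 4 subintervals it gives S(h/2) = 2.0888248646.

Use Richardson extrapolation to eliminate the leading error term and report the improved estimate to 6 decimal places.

2.088793

With r = 4 the leading error scales as h^4, so the weight is 2^4 = 16.
16×2.0888248646 = 33.4211978336; subtract 2.0893063330 → 31.3318915006
Denominator 16 − 1 = 15.
31.3318915006 ÷ 15 = 2.0887927667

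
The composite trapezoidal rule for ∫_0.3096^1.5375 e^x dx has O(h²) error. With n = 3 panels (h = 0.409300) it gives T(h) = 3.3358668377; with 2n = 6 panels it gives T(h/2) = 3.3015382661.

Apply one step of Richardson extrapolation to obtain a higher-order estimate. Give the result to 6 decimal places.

3.290095

r = 2, so 2^r = 4.
4 × 3.3015382661 = 13.2061530644; 13.2061530644 − 3.3358668377 = 9.8702862267
9.8702862267 ÷ 3 = 3.2900954089
Correction |R − A(h/2)| = 1.144e-02; gap |A(h/2) − A(h)| = 3.433e-02.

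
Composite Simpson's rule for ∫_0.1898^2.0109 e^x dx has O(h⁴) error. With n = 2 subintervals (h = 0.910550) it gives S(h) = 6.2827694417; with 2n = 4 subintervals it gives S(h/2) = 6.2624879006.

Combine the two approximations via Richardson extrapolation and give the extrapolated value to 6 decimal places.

Leading term ∝ h^4; use weight 16 = 2^4.
16*6.2624879006 = 100.1998064096; 100.1998064096 − 6.2827694417 = 93.9170369679
Extrapolated: 93.9170369679 / 15 = 6.2611357979

6.261136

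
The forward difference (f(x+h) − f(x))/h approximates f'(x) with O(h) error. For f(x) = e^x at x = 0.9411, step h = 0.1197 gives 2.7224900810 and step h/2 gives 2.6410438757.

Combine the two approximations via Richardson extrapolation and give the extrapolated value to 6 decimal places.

2.559598

With r = 1 the leading error scales as h^1, so the weight is 2^1 = 2.
2*2.6410438757 − 2.7224900810 = 2.5595976704
Divide by 2^1 − 1 = 1.
2.5595976704 ÷ 1 = 2.5595976704
Correction |R − A(h/2)| = 8.145e-02; gap |A(h/2) − A(h)| = 8.145e-02.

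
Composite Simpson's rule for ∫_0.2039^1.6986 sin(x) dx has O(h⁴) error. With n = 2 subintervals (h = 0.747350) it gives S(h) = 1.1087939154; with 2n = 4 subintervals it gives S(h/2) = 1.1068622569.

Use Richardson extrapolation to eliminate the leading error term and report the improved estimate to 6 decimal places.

r = 4: numerator weight 16, denominator 15.
Top: 16(1.1068622569) − (1.1087939154) = 16.6010021950
Divide by 2^4 − 1 = 15.
16.6010021950 ÷ 15 = 1.1067334797

1.106733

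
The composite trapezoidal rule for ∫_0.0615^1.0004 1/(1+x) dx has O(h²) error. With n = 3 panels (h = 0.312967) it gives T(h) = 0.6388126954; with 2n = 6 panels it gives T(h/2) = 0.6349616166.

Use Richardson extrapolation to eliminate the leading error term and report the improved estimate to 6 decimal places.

0.633678

Leading term ∝ h^2; use weight 4 = 2^2.
Difference of the inputs: 0.6349616166 − 0.6388126954 = -0.0038510788
Divide by 2^2 − 1 = 3: (-0.0038510788)/3 = -0.0012836929
R = 0.6349616166 − 0.0012836929 = 0.6336779237
Shift from A(h/2): −0.0012836929.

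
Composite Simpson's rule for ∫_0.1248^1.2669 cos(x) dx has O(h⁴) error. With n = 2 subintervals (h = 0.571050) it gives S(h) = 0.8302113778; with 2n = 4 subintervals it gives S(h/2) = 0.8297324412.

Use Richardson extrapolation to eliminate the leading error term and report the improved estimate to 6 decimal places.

Method order is 4; weight 2^4 = 16.
16×0.8297324412 = 13.2757190592; 13.2757190592 − 0.8302113778 = 12.4455076814
Extrapolated: 12.4455076814 / 15 = 0.8297005121
Correction |R − A(h/2)| = 3.193e-05; gap |A(h/2) − A(h)| = 4.789e-04.

0.829701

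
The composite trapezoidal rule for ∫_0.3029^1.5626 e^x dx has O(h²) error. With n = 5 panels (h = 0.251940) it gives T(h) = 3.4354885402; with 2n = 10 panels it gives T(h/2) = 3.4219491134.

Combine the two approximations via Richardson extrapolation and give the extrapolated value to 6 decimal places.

3.417436

Method order is 2; weight 2^2 = 4.
Numerator 4×A(h/2) − A(h) = 4×3.4219491134 − 3.4354885402 = 10.2523079134
(4×3.4219491134 − 3.4354885402)/(4 − 1) = 3.4174359711
Correction |R − A(h/2)| = 4.513e-03; gap |A(h/2) − A(h)| = 1.354e-02.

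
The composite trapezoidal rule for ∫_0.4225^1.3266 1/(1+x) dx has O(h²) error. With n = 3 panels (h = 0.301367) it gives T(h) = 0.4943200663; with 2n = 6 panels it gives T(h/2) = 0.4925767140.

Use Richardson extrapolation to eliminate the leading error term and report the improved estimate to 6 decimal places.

Method order is 2; weight 2^2 = 4.
4·0.4925767140 = 1.9703068560; 1.9703068560 − 0.4943200663 = 1.4759867897
R = 1.4759867897/3 = 0.4919955966

0.491996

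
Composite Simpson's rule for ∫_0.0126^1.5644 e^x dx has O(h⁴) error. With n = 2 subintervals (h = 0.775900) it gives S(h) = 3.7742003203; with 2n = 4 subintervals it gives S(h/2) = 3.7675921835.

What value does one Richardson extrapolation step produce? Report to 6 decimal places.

Leading term ∝ h^4; use weight 16 = 2^4.
A(h/2) − A(h) = 3.7675921835 − 3.7742003203 = -0.0066081368
Divide by 2^4 − 1 = 15: (-0.0066081368)/15 = -0.0004405425
R = 3.7675921835 − 0.0004405425 = 3.7671516410
Correction |R − A(h/2)| = 4.405e-04; gap |A(h/2) − A(h)| = 6.608e-03.

3.767152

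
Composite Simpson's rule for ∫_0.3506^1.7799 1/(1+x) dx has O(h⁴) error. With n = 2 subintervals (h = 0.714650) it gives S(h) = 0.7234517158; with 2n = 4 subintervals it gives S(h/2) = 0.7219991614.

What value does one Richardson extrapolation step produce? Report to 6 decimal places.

r = 4, so 2^r = 16.
Numerator 16·A(h/2) − A(h) = 16·0.7219991614 − 0.7234517158 = 10.8285348666
Denominator 16 − 1 = 15.
10.8285348666 ÷ 15 = 0.7219023244

0.721902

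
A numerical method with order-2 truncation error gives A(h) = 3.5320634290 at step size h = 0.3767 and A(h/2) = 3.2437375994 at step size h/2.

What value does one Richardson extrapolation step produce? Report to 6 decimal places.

Order 2 gives 2^r = 4 and 2^r − 1 = 3.
Top: 4(3.2437375994) − (3.5320634290) = 9.4428869686
(4*3.2437375994 − 3.5320634290)/(4 − 1) = 3.1476289895

3.147629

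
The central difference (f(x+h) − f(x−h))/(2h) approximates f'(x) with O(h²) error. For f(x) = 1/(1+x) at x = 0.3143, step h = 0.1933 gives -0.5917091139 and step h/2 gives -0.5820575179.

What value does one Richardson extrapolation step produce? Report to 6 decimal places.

-0.578840

r = 2: numerator weight 4, denominator 3.
Weighted: (-2.3282300716) − (-0.5917091139) = -1.7365209577
(4 × (-0.5820575179) − (-0.5917091139))/(4 − 1) = -0.5788403192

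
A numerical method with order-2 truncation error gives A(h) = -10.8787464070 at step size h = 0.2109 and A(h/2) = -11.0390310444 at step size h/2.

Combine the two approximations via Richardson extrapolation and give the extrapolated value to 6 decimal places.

-11.092459

r = 2: numerator weight 4, denominator 3.
Numerator 4*A(h/2) − A(h) = 4*(-11.0390310444) − (-10.8787464070) = -33.2773777706
Denominator 4 − 1 = 3.
Result: -11.0924592569
Correction |R − A(h/2)| = 5.343e-02; gap |A(h/2) − A(h)| = 1.603e-01.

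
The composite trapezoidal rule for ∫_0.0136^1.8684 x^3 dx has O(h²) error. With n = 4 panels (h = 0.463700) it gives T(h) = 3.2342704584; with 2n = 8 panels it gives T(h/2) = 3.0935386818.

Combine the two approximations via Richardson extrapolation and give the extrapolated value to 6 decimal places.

Order 2 gives 2^r = 4 and 2^r − 1 = 3.
4 × 3.0935386818 = 12.3741547272; 12.3741547272 − 3.2342704584 = 9.1398842688
Divide by 2^2 − 1 = 3.
9.1398842688 ÷ 3 = 3.0466280896

3.046628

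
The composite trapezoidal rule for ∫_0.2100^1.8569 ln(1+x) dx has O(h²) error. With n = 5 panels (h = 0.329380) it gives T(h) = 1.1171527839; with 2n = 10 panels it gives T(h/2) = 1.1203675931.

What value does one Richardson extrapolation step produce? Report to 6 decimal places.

1.121439

Method order is 2; weight 2^2 = 4.
4×1.1203675931 = 4.4814703724; 4.4814703724 − 1.1171527839 = 3.3643175885
R = 3.3643175885/3 = 1.1214391962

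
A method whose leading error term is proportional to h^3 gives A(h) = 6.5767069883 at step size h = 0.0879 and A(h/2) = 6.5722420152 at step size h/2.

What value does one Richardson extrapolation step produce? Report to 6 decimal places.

6.571604

With r = 3 the leading error scales as h^3, so the weight is 2^3 = 8.
Difference of the inputs: 6.5722420152 − 6.5767069883 = -0.0044649731
Divide by 2^3 − 1 = 7: (-0.0044649731)/7 = -0.0006378533
R = 6.5722420152 − 0.0006378533 = 6.5716041619
Shift from A(h/2): −0.0006378533.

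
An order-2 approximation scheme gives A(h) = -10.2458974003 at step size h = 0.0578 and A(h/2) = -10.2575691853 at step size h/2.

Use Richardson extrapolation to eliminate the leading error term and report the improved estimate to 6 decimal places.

-10.261460

r = 2, so 2^r = 4.
2^2·A(h/2) = -41.0302767412; minus A(h) gives -30.7843793409.
R = (-30.7843793409)/3 = -10.2614597803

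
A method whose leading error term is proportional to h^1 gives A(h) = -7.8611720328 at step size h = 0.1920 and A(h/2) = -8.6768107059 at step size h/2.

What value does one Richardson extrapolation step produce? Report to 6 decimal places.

-9.492449

With r = 1 the leading error scales as h^1, so the weight is 2^1 = 2.
2·(-8.6768107059) = -17.3536214118; (-17.3536214118) − (-7.8611720328) = -9.4924493790
Extrapolated: (-9.4924493790) / 1 = -9.4924493790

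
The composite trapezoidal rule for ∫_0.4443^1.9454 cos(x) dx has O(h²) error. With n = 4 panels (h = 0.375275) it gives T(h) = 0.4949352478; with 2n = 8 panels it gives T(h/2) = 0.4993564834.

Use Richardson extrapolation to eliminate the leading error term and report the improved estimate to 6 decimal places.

0.500830

With r = 2 the leading error scales as h^2, so the weight is 2^2 = 4.
2^2*A(h/2) = 1.9974259336; minus A(h) gives 1.5024906858.
(4*0.4993564834 − 0.4949352478)/(4 − 1) = 0.5008302286
Shift from A(h/2): +0.0014737452.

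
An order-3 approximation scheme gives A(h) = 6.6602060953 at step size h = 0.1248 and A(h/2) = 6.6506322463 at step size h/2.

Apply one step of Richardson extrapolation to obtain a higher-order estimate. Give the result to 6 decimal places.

6.649265

With r = 3 the leading error scales as h^3, so the weight is 2^3 = 8.
8 × 6.6506322463 = 53.2050579704; 53.2050579704 − 6.6602060953 = 46.5448518751
R = 46.5448518751/7 = 6.6492645536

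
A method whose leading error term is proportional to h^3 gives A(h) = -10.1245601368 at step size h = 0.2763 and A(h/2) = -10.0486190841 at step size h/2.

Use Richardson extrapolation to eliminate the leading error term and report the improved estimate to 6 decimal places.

-10.037770

With r = 3 the leading error scales as h^3, so the weight is 2^3 = 8.
8*(-10.0486190841) = -80.3889526728; (-80.3889526728) − (-10.1245601368) = -70.2643925360
(8*(-10.0486190841) − (-10.1245601368))/(8 − 1) = -10.0377703623
Shift from A(h/2): +0.0108487218.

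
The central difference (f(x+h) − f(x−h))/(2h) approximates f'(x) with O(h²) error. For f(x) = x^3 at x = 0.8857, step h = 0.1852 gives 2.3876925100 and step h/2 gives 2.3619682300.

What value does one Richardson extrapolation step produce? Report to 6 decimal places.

2.353393

Order 2 gives 2^r = 4 and 2^r − 1 = 3.
2^2×A(h/2) = 9.4478729200; minus A(h) gives 7.0601804100.
7.0601804100 ÷ 3 = 2.3533934700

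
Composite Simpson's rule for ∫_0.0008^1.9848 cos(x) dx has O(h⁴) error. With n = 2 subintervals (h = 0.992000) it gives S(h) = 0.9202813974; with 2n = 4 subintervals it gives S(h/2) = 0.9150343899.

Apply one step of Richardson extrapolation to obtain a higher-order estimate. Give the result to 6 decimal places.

0.914685

With r = 4 the leading error scales as h^4, so the weight is 2^4 = 16.
Difference of the inputs: 0.9150343899 − 0.9202813974 = -0.0052470075
Correction (A(h/2) − A(h))/(16 − 1) = (-0.0052470075)/15 = -0.0003498005
R = A(h/2) + (A(h/2) − A(h))/15 = 0.9150343899 − 0.0003498005 = 0.9146845894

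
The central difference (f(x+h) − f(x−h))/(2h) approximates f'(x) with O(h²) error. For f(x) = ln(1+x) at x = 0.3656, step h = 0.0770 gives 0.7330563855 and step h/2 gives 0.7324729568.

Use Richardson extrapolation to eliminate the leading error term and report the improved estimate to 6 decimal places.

r = 2, so 2^r = 4.
2^2×A(h/2) = 2.9298918272; minus A(h) gives 2.1968354417.
Denominator 4 − 1 = 3.
Extrapolated: 2.1968354417 / 3 = 0.7322784806
Gap between inputs: 5.834e-04; correction applied: −0.0001944762.

0.732278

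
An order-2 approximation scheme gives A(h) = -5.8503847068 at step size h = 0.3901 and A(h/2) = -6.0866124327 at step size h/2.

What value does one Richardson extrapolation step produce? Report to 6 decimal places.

-6.165355

Order 2 gives 2^r = 4 and 2^r − 1 = 3.
A(h/2) − A(h) = -6.0866124327 − (-5.8503847068) = -0.2362277259
Divide by 2^2 − 1 = 3: (-0.2362277259)/3 = -0.0787425753
R = A(h/2) + (A(h/2) − A(h))/3 = -6.0866124327 − 0.0787425753 = -6.1653550080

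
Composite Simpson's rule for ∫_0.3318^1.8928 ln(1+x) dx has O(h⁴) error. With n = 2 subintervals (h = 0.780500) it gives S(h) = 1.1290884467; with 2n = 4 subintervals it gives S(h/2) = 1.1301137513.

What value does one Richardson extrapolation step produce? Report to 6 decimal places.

1.130182

Leading term ∝ h^4; use weight 16 = 2^4.
2^4×A(h/2) = 18.0818200208; minus A(h) gives 16.9527315741.
Denominator 16 − 1 = 15.
So the Richardson estimate is 1.1301821049.
Gap between inputs: 1.025e-03; correction applied: +0.0000683536.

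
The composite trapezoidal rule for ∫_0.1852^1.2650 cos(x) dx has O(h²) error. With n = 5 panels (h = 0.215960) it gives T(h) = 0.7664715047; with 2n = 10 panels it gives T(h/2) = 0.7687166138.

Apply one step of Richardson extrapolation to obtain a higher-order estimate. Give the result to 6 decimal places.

Order 2 gives 2^r = 4 and 2^r − 1 = 3.
Numerator 4·A(h/2) − A(h) = 4·0.7687166138 − 0.7664715047 = 2.3083949505
2.3083949505 ÷ 3 = 0.7694649835

0.769465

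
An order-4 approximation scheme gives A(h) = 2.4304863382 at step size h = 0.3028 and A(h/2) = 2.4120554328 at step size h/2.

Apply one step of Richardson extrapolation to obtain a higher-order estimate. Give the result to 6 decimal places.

2.410827

Error is O(h^4); halving h shrinks it by 2^4 = 16.
Top: 16(2.4120554328) − (2.4304863382) = 36.1624005866
(16 × 2.4120554328 − 2.4304863382)/(16 − 1) = 2.4108267058
Correction |R − A(h/2)| = 1.229e-03; gap |A(h/2) − A(h)| = 1.843e-02.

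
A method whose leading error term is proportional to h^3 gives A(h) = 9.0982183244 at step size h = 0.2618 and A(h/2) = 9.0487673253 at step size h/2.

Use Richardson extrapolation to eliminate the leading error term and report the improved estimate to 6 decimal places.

9.041703

With r = 3 the leading error scales as h^3, so the weight is 2^3 = 8.
Numerator 8*A(h/2) − A(h) = 8*9.0487673253 − 9.0982183244 = 63.2919202780
Denominator 8 − 1 = 7.
So the Richardson estimate is 9.0417028969.
Shift from A(h/2): −0.0070644284.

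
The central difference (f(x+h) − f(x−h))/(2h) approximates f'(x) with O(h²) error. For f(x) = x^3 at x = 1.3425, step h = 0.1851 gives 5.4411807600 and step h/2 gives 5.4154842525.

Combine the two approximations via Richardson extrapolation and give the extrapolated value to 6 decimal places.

5.406919

Method order is 2; weight 2^2 = 4.
2^2×A(h/2) = 21.6619370100; minus A(h) gives 16.2207562500.
Divide by 2^2 − 1 = 3.
Extrapolated: 16.2207562500 / 3 = 5.4069187500
Correction |R − A(h/2)| = 8.566e-03; gap |A(h/2) − A(h)| = 2.570e-02.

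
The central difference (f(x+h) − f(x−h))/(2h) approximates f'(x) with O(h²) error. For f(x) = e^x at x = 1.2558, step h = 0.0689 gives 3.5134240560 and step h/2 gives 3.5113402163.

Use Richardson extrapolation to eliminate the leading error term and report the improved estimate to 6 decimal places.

3.510646

The method has order 2: 2^2 = 4.
A(h/2) − A(h) = 3.5113402163 − 3.5134240560 = -0.0020838397
Correction (A(h/2) − A(h))/(4 − 1) = (-0.0020838397)/3 = -0.0006946132
R = 3.5113402163 − 0.0006946132 = 3.5106456031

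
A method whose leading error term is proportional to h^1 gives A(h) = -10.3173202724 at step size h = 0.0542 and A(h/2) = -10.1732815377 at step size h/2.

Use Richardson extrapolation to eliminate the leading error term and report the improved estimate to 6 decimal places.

With r = 1 the leading error scales as h^1, so the weight is 2^1 = 2.
Difference of the inputs: -10.1732815377 − (-10.3173202724) = 0.1440387347
Divide by 2^1 − 1 = 1: 0.1440387347/1 = 0.1440387347
R = -10.1732815377 + 0.1440387347 = -10.0292428030
Shift from A(h/2): +0.1440387347.

-10.029243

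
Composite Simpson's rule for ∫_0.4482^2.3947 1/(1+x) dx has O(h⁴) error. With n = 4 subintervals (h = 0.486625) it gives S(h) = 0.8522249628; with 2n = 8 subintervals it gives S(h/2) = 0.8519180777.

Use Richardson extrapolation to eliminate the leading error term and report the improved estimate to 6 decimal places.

Method order is 4; weight 2^4 = 16.
16·0.8519180777 − 0.8522249628 = 12.7784642804
Divide by 2^4 − 1 = 15.
12.7784642804 ÷ 15 = 0.8518976187

0.851898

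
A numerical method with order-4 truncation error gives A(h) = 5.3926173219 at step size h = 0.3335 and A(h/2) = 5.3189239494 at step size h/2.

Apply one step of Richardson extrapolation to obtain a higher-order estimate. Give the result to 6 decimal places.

Order 4 gives 2^r = 16 and 2^r − 1 = 15.
16*5.3189239494 = 85.1027831904; subtract 5.3926173219 → 79.7101658685
(16*5.3189239494 − 5.3926173219)/(16 − 1) = 5.3140110579
Gap between inputs: 7.369e-02; correction applied: −0.0049128915.

5.314011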